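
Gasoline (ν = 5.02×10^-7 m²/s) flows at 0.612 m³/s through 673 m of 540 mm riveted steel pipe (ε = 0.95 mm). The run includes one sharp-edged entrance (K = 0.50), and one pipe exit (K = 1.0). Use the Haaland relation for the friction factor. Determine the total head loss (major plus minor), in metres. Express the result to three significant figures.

V = 4Q/(πD²) = 2.672 m/s; V²/2g = 0.3640 m
Re = 2.87×10^6, ε/D = 0.00176 → f = 0.02275 (Haaland)
Major: h_f = f(L/D)·V²/2g = 0.02275·1246·0.3640 = 10.32 m
Minor: ΣK = 1.50; h_m = ΣK·V²/2g = 0.5459 m
Total H_L = 10.32 + 0.5459 = 10.87 m

H_L ≈ 10.9 m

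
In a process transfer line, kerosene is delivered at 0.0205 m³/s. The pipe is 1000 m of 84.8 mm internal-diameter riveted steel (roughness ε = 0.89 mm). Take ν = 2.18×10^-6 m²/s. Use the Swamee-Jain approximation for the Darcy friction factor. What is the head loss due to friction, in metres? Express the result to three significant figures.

V = 4Q/(πD²) = 4·0.0205/(π·0.0848²) = 3.630 m/s
Re = VD/ν = 3.630·0.0848/2.18×10^-6 = 1.41×10^5 → turbulent
ε/D = 0.89/84.8 = 0.0105
Swamee-Jain: f = 0.03914
h_f = f(L/D)V²/(2g) = 0.03914·(1000/0.0848)·3.630²/(2·9.81) = 309.9 m

h_f ≈ 310 m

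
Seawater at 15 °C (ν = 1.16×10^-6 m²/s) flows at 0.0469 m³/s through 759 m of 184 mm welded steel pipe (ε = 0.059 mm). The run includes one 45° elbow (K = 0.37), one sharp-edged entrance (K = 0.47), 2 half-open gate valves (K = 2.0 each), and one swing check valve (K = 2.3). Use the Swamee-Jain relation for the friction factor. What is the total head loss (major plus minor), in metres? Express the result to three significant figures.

H_L ≈ 12.5 m

V = 4Q/(πD²) = 1.764 m/s; V²/2g = 0.1586 m
Re = 2.80×10^5, ε/D = 3.21×10^-4 → f = 0.01732 (Swamee-Jain)
Major: h_f = f(L/D)·V²/2g = 0.01732·4125·0.1586 = 11.33 m
Minor: ΣK = 7.14; h_m = ΣK·V²/2g = 1.132 m
Total H_L = 11.33 + 1.132 = 12.46 m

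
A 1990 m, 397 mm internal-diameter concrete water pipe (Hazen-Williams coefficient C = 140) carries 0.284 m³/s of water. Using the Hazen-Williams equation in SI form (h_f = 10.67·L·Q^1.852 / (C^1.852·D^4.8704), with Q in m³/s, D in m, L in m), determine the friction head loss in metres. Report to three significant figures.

h_f ≈ 19.7 m

h_f = 10.67·1990·0.284^1.852 / (140^1.852·0.397^4.8704) = 19.68 m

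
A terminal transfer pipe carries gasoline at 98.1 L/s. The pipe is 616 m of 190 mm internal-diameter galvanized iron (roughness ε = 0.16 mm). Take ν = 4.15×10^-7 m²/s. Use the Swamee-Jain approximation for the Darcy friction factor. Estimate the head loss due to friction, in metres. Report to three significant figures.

V = 4Q/(πD²) = 4·0.0981/(π·0.190²) = 3.460 m/s
Re = VD/ν = 3.460·0.190/4.15×10^-7 = 1.58×10^6 → turbulent
ε/D = 0.16/190 = 8.42×10^-4
Swamee-Jain: f = 0.01913
h_f = f(L/D)V²/(2g) = 0.01913·(616/0.190)·3.460²/(2·9.81) = 37.85 m

h_f ≈ 37.8 m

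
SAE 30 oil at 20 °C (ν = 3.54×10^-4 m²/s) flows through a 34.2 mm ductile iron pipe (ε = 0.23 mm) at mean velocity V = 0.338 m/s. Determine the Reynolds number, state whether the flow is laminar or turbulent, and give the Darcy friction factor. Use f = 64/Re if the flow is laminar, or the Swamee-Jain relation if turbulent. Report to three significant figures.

Re = VD/ν = 0.3380·0.0342/3.54×10^-4 = 32.7
Re < 2300 → laminar → f = 64/Re = 1.960

Re ≈ 32.7; laminar; f = 64/Re ≈ 1.96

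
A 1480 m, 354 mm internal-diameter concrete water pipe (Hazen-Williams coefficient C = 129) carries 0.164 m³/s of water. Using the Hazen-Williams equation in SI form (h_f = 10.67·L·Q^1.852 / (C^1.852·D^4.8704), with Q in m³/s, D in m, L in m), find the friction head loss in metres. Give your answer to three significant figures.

h_f = 10.67·1480·0.164^1.852 / (129^1.852·0.354^4.8704) = 10.77 m

h_f ≈ 10.8 m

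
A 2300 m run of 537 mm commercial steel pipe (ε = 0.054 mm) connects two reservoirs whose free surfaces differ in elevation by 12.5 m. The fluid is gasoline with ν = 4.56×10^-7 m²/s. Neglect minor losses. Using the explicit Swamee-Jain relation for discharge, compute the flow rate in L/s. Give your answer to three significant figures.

Q ≈ 482 L/s

Swamee-Jain (Type II): Q = -0.965·√(gD⁵h_f/L)·ln[ε/(3.7D) + √(3.17ν²L/(gD³h_f))]
√(gD⁵h_f/L) = √(9.81·0.537⁵·12.5/2300) = 0.04879
ε/(3.7D) = 2.72×10^-5; √(3.17ν²L/(gD³h_f)) = 8.94×10^-6
Q = -0.965·0.04879·ln(3.611×10^-5) = 0.4816 m³/s
Check: V = 2.13 m/s, Re = 2.50×10^6, f = 0.01274, h_f = 12.6 m ≈ 12.5 m ✓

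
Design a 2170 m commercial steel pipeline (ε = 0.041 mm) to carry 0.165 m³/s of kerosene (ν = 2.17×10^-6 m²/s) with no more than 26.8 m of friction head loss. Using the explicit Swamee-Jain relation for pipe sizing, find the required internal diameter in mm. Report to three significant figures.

D ≈ 314 mm

Swamee-Jain (Type III): D = 0.66·[ε^1.25·(LQ²/(gh_f))^4.75 + ν·Q^9.4·(L/(gh_f))^5.2]^0.04
LQ²/(gh_f) = 0.2247; L/(gh_f) = 8.254
Term 1 = ε^1.25·(…)^4.75 = 2.73×10^-9; Term 2 = ν·Q^9.4·(…)^5.2 = 5.59×10^-9
D = 0.66·(2.73×10^-9 + 5.59×10^-9)^0.04 = 0.3136 m = 314 mm
Check: V = 2.14 m/s, Re = 3.09×10^5, f = 0.01566, h_f = 25.2 m ≈ 26.8 m ✓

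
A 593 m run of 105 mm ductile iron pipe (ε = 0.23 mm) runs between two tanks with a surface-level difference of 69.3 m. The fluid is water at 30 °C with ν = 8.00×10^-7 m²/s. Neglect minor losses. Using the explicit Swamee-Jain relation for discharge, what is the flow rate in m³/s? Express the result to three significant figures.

Swamee-Jain (Type II): Q = -0.965·√(gD⁵h_f/L)·ln[ε/(3.7D) + √(3.17ν²L/(gD³h_f))]
√(gD⁵h_f/L) = √(9.81·0.105⁵·69.3/593) = 0.003825
ε/(3.7D) = 5.92×10^-4; √(3.17ν²L/(gD³h_f)) = 3.91×10^-5
Q = -0.965·0.003825·ln(6.311×10^-4) = 0.02720 m³/s
Check: V = 3.14 m/s, Re = 4.12×10^5, f = 0.02454, h_f = 69.7 m ≈ 69.3 m ✓

Q ≈ 0.0272 m³/s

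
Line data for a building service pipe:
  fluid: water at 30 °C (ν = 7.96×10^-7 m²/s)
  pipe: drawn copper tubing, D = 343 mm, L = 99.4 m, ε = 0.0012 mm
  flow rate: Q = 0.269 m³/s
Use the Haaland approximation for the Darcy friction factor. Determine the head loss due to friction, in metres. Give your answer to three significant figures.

h_f ≈ 1.41 m

V = 4Q/(πD²) = 4·0.269/(π·0.343²) = 2.911 m/s
Re = VD/ν = 2.911·0.343/7.96×10^-7 = 1.25×10^6 → turbulent
ε/D = 0.0012/343 = 3.50×10^-6
Haaland: f = 0.01122
h_f = f(L/D)V²/(2g) = 0.01122·(99.4/0.343)·2.911²/(2·9.81) = 1.405 m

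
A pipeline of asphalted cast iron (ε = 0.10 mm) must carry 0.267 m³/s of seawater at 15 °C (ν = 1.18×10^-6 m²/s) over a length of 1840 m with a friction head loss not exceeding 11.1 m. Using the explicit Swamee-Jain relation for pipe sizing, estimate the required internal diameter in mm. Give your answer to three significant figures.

D ≈ 438 mm

Swamee-Jain (Type III): D = 0.66·[ε^1.25·(LQ²/(gh_f))^4.75 + ν·Q^9.4·(L/(gh_f))^5.2]^0.04
LQ²/(gh_f) = 1.205; L/(gh_f) = 16.90
Term 1 = ε^1.25·(…)^4.75 = 2.42×10^-5; Term 2 = ν·Q^9.4·(…)^5.2 = 1.16×10^-5
D = 0.66·(2.42×10^-5 + 1.16×10^-5)^0.04 = 0.4383 m = 438 mm
Check: V = 1.77 m/s, Re = 6.57×10^5, f = 0.01545, h_f = 10.4 m ≈ 11.1 m ✓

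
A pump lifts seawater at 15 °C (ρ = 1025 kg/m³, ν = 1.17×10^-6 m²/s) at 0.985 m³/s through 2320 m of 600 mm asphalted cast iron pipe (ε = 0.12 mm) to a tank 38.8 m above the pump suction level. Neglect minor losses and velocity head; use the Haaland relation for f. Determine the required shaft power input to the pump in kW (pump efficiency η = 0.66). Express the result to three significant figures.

P_shaft ≈ 1090 kW

V = 4Q/(πD²) = 3.484 m/s; Re = 1.79×10^6; ε/D = 2.00×10^-4; f = 0.01425
h_f = f(L/D)V²/2g = 34.09 m
Total head H = z + h_f = 38.8 + 34.09 = 72.89 m
P_hyd = ρgQH = 1025·9.81·0.985·72.89 = 721.9 kW
P_shaft = P_hyd/η = 721.9/0.66 = 1094 kW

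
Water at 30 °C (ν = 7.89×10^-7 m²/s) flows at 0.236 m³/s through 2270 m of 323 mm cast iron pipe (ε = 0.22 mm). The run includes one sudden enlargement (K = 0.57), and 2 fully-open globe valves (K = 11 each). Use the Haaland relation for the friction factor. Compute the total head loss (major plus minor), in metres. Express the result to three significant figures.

H_L ≈ 63.8 m

V = 4Q/(πD²) = 2.880 m/s; V²/2g = 0.4228 m
Re = 1.18×10^6, ε/D = 6.81×10^-4 → f = 0.01826 (Haaland)
Major: h_f = f(L/D)·V²/2g = 0.01826·7028·0.4228 = 54.25 m
Minor: ΣK = 22.6; h_m = ΣK·V²/2g = 9.543 m
Total H_L = 54.25 + 9.543 = 63.79 m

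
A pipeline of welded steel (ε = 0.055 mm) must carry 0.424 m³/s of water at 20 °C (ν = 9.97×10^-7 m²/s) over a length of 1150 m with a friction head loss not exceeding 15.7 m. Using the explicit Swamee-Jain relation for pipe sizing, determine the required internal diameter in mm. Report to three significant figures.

D ≈ 435 mm

Swamee-Jain (Type III): D = 0.66·[ε^1.25·(LQ²/(gh_f))^4.75 + ν·Q^9.4·(L/(gh_f))^5.2]^0.04
LQ²/(gh_f) = 1.342; L/(gh_f) = 7.467
Term 1 = ε^1.25·(…)^4.75 = 1.92×10^-5; Term 2 = ν·Q^9.4·(…)^5.2 = 1.09×10^-5
D = 0.66·(1.92×10^-5 + 1.09×10^-5)^0.04 = 0.4352 m = 435 mm
Check: V = 2.85 m/s, Re = 1.24×10^6, f = 0.01367, h_f = 15.0 m ≈ 15.7 m ✓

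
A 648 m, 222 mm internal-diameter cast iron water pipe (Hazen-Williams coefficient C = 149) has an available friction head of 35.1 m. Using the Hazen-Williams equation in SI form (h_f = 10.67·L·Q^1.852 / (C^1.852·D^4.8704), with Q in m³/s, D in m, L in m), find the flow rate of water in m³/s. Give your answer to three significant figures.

Rearranging: Q = [h_f·C^1.852·D^4.8704 / (10.67·L)]^(1/1.852)
Q = [35.1·149^1.852·0.222^4.8704 / (10.67·648)]^0.540 = 0.1642 m³/s

Q ≈ 0.164 m³/s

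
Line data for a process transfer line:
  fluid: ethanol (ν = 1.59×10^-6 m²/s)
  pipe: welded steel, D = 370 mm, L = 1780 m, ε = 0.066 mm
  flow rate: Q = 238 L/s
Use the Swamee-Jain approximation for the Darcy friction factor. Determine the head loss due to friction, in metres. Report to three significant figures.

V = 4Q/(πD²) = 4·0.238/(π·0.370²) = 2.214 m/s
Re = VD/ν = 2.214·0.370/1.59×10^-6 = 5.15×10^5 → turbulent
ε/D = 0.066/370 = 1.78×10^-4
Swamee-Jain: f = 0.01526
h_f = f(L/D)V²/(2g) = 0.01526·(1780/0.370)·2.214²/(2·9.81) = 18.34 m

h_f ≈ 18.3 m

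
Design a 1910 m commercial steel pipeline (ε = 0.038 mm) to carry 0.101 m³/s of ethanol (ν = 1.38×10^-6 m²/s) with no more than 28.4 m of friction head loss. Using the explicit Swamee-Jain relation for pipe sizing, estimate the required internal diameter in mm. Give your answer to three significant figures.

Swamee-Jain (Type III): D = 0.66·[ε^1.25·(LQ²/(gh_f))^4.75 + ν·Q^9.4·(L/(gh_f))^5.2]^0.04
LQ²/(gh_f) = 0.06993; L/(gh_f) = 6.856
Term 1 = ε^1.25·(…)^4.75 = 9.71×10^-12; Term 2 = ν·Q^9.4·(…)^5.2 = 1.34×10^-11
D = 0.66·(9.71×10^-12 + 1.34×10^-11)^0.04 = 0.2478 m = 248 mm
Check: V = 2.09 m/s, Re = 3.76×10^5, f = 0.01551, h_f = 26.7 m ≈ 28.4 m ✓

D ≈ 248 mm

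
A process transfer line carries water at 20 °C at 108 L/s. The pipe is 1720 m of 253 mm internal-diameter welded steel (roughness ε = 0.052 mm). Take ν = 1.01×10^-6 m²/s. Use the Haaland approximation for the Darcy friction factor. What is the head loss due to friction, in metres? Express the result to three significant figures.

V = 4Q/(πD²) = 4·0.108/(π·0.253²) = 2.148 m/s
Re = VD/ν = 2.148·0.253/1.01×10^-6 = 5.38×10^5 → turbulent
ε/D = 0.052/253 = 2.06×10^-4
Haaland: f = 0.01525
h_f = f(L/D)V²/(2g) = 0.01525·(1720/0.253)·2.148²/(2·9.81) = 24.39 m

h_f ≈ 24.4 m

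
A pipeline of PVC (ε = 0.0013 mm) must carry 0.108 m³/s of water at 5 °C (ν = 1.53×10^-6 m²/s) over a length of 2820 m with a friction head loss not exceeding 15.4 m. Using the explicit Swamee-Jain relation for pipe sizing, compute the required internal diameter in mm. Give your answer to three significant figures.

Swamee-Jain (Type III): D = 0.66·[ε^1.25·(LQ²/(gh_f))^4.75 + ν·Q^9.4·(L/(gh_f))^5.2]^0.04
LQ²/(gh_f) = 0.2177; L/(gh_f) = 18.67
Term 1 = ε^1.25·(…)^4.75 = 3.14×10^-11; Term 2 = ν·Q^9.4·(…)^5.2 = 5.11×10^-9
D = 0.66·(3.14×10^-11 + 5.11×10^-9)^0.04 = 0.3076 m = 308 mm
Check: V = 1.45 m/s, Re = 2.92×10^5, f = 0.01449, h_f = 14.3 m ≈ 15.4 m ✓

D ≈ 308 mm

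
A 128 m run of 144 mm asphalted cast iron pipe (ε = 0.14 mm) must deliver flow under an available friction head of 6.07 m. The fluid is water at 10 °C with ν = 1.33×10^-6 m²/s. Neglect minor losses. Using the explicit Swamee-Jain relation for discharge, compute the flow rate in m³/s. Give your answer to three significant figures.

Q ≈ 0.0416 m³/s

Swamee-Jain (Type II): Q = -0.965·√(gD⁵h_f/L)·ln[ε/(3.7D) + √(3.17ν²L/(gD³h_f))]
√(gD⁵h_f/L) = √(9.81·0.144⁵·6.07/128) = 0.005367
ε/(3.7D) = 2.63×10^-4; √(3.17ν²L/(gD³h_f)) = 6.35×10^-5
Q = -0.965·0.005367·ln(3.263×10^-4) = 0.04158 m³/s
Check: V = 2.55 m/s, Re = 2.76×10^5, f = 0.02071, h_f = 6.12 m ≈ 6.07 m ✓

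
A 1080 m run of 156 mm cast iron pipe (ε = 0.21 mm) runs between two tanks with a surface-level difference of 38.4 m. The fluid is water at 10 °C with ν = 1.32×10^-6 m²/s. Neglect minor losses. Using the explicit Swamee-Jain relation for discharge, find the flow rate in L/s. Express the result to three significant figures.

Q ≈ 42.5 L/s

Swamee-Jain (Type II): Q = -0.965·√(gD⁵h_f/L)·ln[ε/(3.7D) + √(3.17ν²L/(gD³h_f))]
√(gD⁵h_f/L) = √(9.81·0.156⁵·38.4/1080) = 0.005677
ε/(3.7D) = 3.64×10^-4; √(3.17ν²L/(gD³h_f)) = 6.46×10^-5
Q = -0.965·0.005677·ln(4.284×10^-4) = 0.04248 m³/s
Check: V = 2.22 m/s, Re = 2.63×10^5, f = 0.02219, h_f = 38.7 m ≈ 38.4 m ✓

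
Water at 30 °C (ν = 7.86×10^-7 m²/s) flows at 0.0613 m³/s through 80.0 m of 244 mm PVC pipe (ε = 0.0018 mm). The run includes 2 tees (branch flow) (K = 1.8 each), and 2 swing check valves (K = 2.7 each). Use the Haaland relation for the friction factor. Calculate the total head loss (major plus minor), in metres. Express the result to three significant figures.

V = 4Q/(πD²) = 1.311 m/s; V²/2g = 0.08760 m
Re = 4.07×10^5, ε/D = 7.38×10^-6 → f = 0.01363 (Haaland)
Major: h_f = f(L/D)·V²/2g = 0.01363·327.9·0.08760 = 0.3914 m
Minor: ΣK = 9.00; h_m = ΣK·V²/2g = 0.7884 m
Total H_L = 0.3914 + 0.7884 = 1.180 m

H_L ≈ 1.18 m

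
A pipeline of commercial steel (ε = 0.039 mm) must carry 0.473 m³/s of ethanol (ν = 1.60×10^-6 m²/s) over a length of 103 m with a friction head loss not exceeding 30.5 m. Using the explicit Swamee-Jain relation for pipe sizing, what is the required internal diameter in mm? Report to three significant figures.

D ≈ 247 mm

Swamee-Jain (Type III): D = 0.66·[ε^1.25·(LQ²/(gh_f))^4.75 + ν·Q^9.4·(L/(gh_f))^5.2]^0.04
LQ²/(gh_f) = 0.07702; L/(gh_f) = 0.3442
Term 1 = ε^1.25·(…)^4.75 = 1.59×10^-11; Term 2 = ν·Q^9.4·(…)^5.2 = 5.49×10^-12
D = 0.66·(1.59×10^-11 + 5.49×10^-12)^0.04 = 0.2470 m = 247 mm
Check: V = 9.87 m/s, Re = 1.52×10^6, f = 0.01394, h_f = 28.9 m ≈ 30.5 m ✓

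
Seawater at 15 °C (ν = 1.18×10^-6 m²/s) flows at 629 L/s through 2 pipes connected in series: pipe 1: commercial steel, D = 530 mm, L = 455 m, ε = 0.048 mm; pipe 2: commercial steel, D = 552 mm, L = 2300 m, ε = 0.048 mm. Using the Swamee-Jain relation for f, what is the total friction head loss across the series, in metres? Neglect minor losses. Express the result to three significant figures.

H ≈ 23.8 m

Pipe 1: V = 2.851 m/s, Re = 1.28×10^6, ε/D = 9.06×10^-5, f = 0.01310, h_1 = f(L/D)V²/2g = 4.659 m
Pipe 2: V = 2.628 m/s, Re = 1.23×10^6, ε/D = 8.70×10^-5, f = 0.01308, h_2 = f(L/D)V²/2g = 19.19 m
Series → Q common, losses add: H = Σh = 23.85 m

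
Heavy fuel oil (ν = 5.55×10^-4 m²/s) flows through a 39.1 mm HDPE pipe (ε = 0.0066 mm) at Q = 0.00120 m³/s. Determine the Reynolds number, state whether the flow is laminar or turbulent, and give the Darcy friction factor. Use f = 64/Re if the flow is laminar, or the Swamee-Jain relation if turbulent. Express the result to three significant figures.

V = 4Q/(πD²) = 0.9994 m/s
Re = VD/ν = 0.9994·0.0391/5.55×10^-4 = 70.4
Re < 2300 → laminar → f = 64/Re = 0.9090

Re ≈ 70.4; laminar; f = 64/Re ≈ 0.909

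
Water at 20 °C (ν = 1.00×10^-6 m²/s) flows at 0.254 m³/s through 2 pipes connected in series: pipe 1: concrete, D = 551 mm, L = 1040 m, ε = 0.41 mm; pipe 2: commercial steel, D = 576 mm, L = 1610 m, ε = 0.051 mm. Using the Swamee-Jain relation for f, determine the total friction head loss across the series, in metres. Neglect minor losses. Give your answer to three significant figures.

H ≈ 3.99 m

Pipe 1: V = 1.065 m/s, Re = 5.87×10^5, ε/D = 7.44×10^-4, f = 0.01904, h_1 = f(L/D)V²/2g = 2.079 m
Pipe 2: V = 0.9748 m/s, Re = 5.61×10^5, ε/D = 8.85×10^-5, f = 0.01414, h_2 = f(L/D)V²/2g = 1.914 m
Series → Q common, losses add: H = Σh = 3.992 m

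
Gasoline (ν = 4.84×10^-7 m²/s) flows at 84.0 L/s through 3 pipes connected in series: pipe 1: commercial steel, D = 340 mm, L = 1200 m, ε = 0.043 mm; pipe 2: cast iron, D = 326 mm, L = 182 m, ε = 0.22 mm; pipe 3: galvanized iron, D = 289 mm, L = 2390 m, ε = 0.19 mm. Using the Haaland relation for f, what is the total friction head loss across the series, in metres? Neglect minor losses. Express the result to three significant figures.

Pipe 1: V = 0.9252 m/s, Re = 6.50×10^5, ε/D = 1.26×10^-4, f = 0.01418, h_1 = f(L/D)V²/2g = 2.184 m
Pipe 2: V = 1.006 m/s, Re = 6.78×10^5, ε/D = 6.75×10^-4, f = 0.01843, h_2 = f(L/D)V²/2g = 0.5312 m
Pipe 3: V = 1.281 m/s, Re = 7.65×10^5, ε/D = 6.57×10^-4, f = 0.01828, h_3 = f(L/D)V²/2g = 12.63 m
Series → Q common, losses add: H = Σh = 15.35 m

H ≈ 15.3 m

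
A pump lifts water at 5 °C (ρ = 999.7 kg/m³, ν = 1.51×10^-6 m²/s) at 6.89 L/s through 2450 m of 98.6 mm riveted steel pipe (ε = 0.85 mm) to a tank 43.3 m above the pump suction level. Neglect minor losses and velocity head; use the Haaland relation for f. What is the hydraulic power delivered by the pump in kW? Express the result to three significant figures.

V = 4Q/(πD²) = 0.9024 m/s; Re = 5.89×10^4; ε/D = 0.00862; f = 0.03717
h_f = f(L/D)V²/2g = 38.33 m
Total head H = z + h_f = 43.3 + 38.33 = 81.63 m
P_hyd = ρgQH = 999.7·9.81·0.00689·81.63 = 5.516 kW

P_hyd ≈ 5.52 kW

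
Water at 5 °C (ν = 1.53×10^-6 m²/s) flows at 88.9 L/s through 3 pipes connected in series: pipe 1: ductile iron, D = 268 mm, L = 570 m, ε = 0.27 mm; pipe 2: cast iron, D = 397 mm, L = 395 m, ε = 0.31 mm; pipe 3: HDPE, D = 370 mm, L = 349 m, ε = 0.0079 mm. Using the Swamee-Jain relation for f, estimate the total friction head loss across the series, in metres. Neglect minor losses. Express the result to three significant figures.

Pipe 1: V = 1.576 m/s, Re = 2.76×10^5, ε/D = 0.00101, f = 0.02086, h_1 = f(L/D)V²/2g = 5.615 m
Pipe 2: V = 0.7182 m/s, Re = 1.86×10^5, ε/D = 7.81×10^-4, f = 0.02038, h_2 = f(L/D)V²/2g = 0.5332 m
Pipe 3: V = 0.8268 m/s, Re = 2.00×10^5, ε/D = 2.14×10^-5, f = 0.01573, h_3 = f(L/D)V²/2g = 0.5169 m
Series → Q common, losses add: H = Σh = 6.666 m

H ≈ 6.67 m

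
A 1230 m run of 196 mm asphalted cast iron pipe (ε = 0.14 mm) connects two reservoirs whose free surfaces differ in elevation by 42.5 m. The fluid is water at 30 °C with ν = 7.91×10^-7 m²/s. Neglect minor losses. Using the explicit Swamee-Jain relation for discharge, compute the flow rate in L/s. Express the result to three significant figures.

Q ≈ 80.4 L/s

Swamee-Jain (Type II): Q = -0.965·√(gD⁵h_f/L)·ln[ε/(3.7D) + √(3.17ν²L/(gD³h_f))]
√(gD⁵h_f/L) = √(9.81·0.196⁵·42.5/1230) = 0.009902
ε/(3.7D) = 1.93×10^-4; √(3.17ν²L/(gD³h_f)) = 2.79×10^-5
Q = -0.965·0.009902·ln(2.209×10^-4) = 0.08043 m³/s
Check: V = 2.67 m/s, Re = 6.61×10^5, f = 0.01881, h_f = 42.8 m ≈ 42.5 m ✓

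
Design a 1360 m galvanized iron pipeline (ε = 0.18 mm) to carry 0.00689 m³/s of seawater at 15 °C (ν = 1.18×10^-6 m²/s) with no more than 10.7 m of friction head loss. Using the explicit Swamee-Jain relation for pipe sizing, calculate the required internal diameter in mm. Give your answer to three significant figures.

Swamee-Jain (Type III): D = 0.66·[ε^1.25·(LQ²/(gh_f))^4.75 + ν·Q^9.4·(L/(gh_f))^5.2]^0.04
LQ²/(gh_f) = 6.151×10^-4; L/(gh_f) = 12.96
Term 1 = ε^1.25·(…)^4.75 = 1.17×10^-20; Term 2 = ν·Q^9.4·(…)^5.2 = 3.44×10^-21
D = 0.66·(1.17×10^-20 + 3.44×10^-21)^0.04 = 0.1063 m = 106 mm
Check: V = 0.776 m/s, Re = 6.99×10^4, f = 0.02520, h_f = 9.88 m ≈ 10.7 m ✓

D ≈ 106 mm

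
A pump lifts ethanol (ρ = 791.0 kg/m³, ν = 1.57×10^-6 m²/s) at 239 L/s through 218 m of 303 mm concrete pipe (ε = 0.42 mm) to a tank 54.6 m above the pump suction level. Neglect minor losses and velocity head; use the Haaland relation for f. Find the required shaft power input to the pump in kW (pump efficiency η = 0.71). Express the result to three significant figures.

V = 4Q/(πD²) = 3.315 m/s; Re = 6.40×10^5; ε/D = 0.00139; f = 0.02166
h_f = f(L/D)V²/2g = 8.728 m
Total head H = z + h_f = 54.6 + 8.728 = 63.33 m
P_hyd = ρgQH = 791.0·9.81·0.239·63.33 = 117.4 kW
P_shaft = P_hyd/η = 117.4/0.71 = 165.4 kW

P_shaft ≈ 165 kW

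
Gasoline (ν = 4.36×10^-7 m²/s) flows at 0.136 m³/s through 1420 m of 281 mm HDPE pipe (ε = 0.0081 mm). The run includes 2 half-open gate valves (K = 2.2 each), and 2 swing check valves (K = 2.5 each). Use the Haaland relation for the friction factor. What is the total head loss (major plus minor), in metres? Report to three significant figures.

H_L ≈ 16.7 m

V = 4Q/(πD²) = 2.193 m/s; V²/2g = 0.2451 m
Re = 1.41×10^6, ε/D = 2.88×10^-5 → f = 0.01162 (Haaland)
Major: h_f = f(L/D)·V²/2g = 0.01162·5053·0.2451 = 14.39 m
Minor: ΣK = 9.40; h_m = ΣK·V²/2g = 2.304 m
Total H_L = 14.39 + 2.304 = 16.70 m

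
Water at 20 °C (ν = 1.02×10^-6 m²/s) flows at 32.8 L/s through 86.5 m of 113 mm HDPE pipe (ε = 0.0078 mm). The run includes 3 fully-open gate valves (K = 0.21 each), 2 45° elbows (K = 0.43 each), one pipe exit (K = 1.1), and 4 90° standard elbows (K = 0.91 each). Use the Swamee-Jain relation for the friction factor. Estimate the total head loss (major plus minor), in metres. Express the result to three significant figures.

H_L ≈ 9.54 m

V = 4Q/(πD²) = 3.271 m/s; V²/2g = 0.5452 m
Re = 3.62×10^5, ε/D = 6.90×10^-5 → f = 0.01472 (Swamee-Jain)
Major: h_f = f(L/D)·V²/2g = 0.01472·765.5·0.5452 = 6.143 m
Minor: ΣK = 6.23; h_m = ΣK·V²/2g = 3.397 m
Total H_L = 6.143 + 3.397 = 9.539 m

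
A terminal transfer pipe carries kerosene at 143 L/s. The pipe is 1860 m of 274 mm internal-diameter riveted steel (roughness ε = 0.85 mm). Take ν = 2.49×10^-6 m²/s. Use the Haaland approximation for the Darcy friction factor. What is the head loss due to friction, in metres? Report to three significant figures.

V = 4Q/(πD²) = 4·0.143/(π·0.274²) = 2.425 m/s
Re = VD/ν = 2.425·0.274/2.49×10^-6 = 2.67×10^5 → turbulent
ε/D = 0.85/274 = 0.00310
Haaland: f = 0.02691
h_f = f(L/D)V²/(2g) = 0.02691·(1860/0.274)·2.425²/(2·9.81) = 54.76 m

h_f ≈ 54.8 m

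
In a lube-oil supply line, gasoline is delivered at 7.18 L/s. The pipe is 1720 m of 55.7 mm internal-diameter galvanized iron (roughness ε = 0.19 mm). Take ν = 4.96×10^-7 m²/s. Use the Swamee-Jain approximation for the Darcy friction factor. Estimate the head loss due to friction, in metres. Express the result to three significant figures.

V = 4Q/(πD²) = 4·0.00718/(π·0.0557²) = 2.947 m/s
Re = VD/ν = 2.947·0.0557/4.96×10^-7 = 3.31×10^5 → turbulent
ε/D = 0.19/55.7 = 0.00341
Swamee-Jain: f = 0.02765
h_f = f(L/D)V²/(2g) = 0.02765·(1720/0.0557)·2.947²/(2·9.81) = 377.8 m

h_f ≈ 378 m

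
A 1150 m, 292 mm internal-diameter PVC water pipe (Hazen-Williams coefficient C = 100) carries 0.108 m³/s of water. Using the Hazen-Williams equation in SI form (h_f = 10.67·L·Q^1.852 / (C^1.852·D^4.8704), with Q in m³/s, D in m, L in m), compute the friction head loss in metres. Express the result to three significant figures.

h_f ≈ 15.8 m

h_f = 10.67·1150·0.108^1.852 / (100^1.852·0.292^4.8704) = 15.80 m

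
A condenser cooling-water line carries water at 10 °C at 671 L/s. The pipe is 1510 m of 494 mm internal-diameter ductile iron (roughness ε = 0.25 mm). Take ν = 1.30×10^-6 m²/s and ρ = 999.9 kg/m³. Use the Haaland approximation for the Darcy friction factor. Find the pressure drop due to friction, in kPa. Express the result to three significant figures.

V = 4Q/(πD²) = 4·0.671/(π·0.494²) = 3.501 m/s
Re = VD/ν = 3.501·0.494/1.30×10^-6 = 1.33×10^6 → turbulent
ε/D = 0.25/494 = 5.06×10^-4
Haaland: f = 0.01711
h_f = f(L/D)V²/(2g) = 0.01711·(1510/0.494)·3.501²/(2·9.81) = 32.67 m
Δp = ρg·h_f = 999.9·9.81·32.67 = 320.5 kPa

Δp ≈ 320 kPa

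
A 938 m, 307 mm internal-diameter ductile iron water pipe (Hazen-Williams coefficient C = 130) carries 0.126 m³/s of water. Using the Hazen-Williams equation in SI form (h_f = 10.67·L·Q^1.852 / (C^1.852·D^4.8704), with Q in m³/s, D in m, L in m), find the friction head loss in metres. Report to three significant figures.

h_f ≈ 8.26 m

h_f = 10.67·938·0.126^1.852 / (130^1.852·0.307^4.8704) = 8.262 m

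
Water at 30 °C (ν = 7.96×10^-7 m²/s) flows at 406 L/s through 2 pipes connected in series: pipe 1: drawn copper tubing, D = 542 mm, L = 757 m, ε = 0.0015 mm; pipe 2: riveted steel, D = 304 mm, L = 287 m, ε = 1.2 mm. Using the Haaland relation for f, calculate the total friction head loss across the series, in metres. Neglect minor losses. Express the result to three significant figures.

Pipe 1: V = 1.760 m/s, Re = 1.20×10^6, ε/D = 2.77×10^-6, f = 0.01129, h_1 = f(L/D)V²/2g = 2.489 m
Pipe 2: V = 5.594 m/s, Re = 2.14×10^6, ε/D = 0.00395, f = 0.02841, h_2 = f(L/D)V²/2g = 42.77 m
Series → Q common, losses add: H = Σh = 45.26 m

H ≈ 45.3 m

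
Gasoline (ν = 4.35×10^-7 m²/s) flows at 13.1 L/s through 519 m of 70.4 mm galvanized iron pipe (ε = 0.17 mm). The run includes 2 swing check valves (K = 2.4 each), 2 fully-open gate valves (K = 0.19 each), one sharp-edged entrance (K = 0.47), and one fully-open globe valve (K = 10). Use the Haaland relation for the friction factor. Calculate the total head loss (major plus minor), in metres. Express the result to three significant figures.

H_L ≈ 115 m

V = 4Q/(πD²) = 3.365 m/s; V²/2g = 0.5773 m
Re = 5.45×10^5, ε/D = 0.00241 → f = 0.02495 (Haaland)
Major: h_f = f(L/D)·V²/2g = 0.02495·7372·0.5773 = 106.2 m
Minor: ΣK = 15.7; h_m = ΣK·V²/2g = 9.034 m
Total H_L = 106.2 + 9.034 = 115.2 m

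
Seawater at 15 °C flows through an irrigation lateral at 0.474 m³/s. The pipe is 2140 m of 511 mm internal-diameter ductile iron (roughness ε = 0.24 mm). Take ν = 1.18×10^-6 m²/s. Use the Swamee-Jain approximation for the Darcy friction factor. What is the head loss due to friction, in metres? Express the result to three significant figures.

h_f ≈ 19.5 m

V = 4Q/(πD²) = 4·0.474/(π·0.511²) = 2.311 m/s
Re = VD/ν = 2.311·0.511/1.18×10^-6 = 1.00×10^6 → turbulent
ε/D = 0.24/511 = 4.70×10^-4
Swamee-Jain: f = 0.01709
h_f = f(L/D)V²/(2g) = 0.01709·(2140/0.511)·2.311²/(2·9.81) = 19.49 m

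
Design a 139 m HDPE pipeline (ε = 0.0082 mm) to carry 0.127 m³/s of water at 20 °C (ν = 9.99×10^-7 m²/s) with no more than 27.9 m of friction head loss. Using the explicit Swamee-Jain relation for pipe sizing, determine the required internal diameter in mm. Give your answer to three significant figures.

D ≈ 154 mm

Swamee-Jain (Type III): D = 0.66·[ε^1.25·(LQ²/(gh_f))^4.75 + ν·Q^9.4·(L/(gh_f))^5.2]^0.04
LQ²/(gh_f) = 0.008191; L/(gh_f) = 0.5079
Term 1 = ε^1.25·(…)^4.75 = 5.38×10^-17; Term 2 = ν·Q^9.4·(…)^5.2 = 1.11×10^-16
D = 0.66·(5.38×10^-17 + 1.11×10^-16)^0.04 = 0.1542 m = 154 mm
Check: V = 6.80 m/s, Re = 1.05×10^6, f = 0.01268, h_f = 26.9 m ≈ 27.9 m ✓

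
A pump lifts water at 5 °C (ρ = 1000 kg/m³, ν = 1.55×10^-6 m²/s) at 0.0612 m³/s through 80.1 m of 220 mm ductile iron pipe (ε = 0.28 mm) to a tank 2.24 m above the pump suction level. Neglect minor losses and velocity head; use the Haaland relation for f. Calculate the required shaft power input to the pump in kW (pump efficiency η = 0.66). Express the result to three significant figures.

P_shaft ≈ 2.99 kW

V = 4Q/(πD²) = 1.610 m/s; Re = 2.29×10^5; ε/D = 0.00127; f = 0.02182
h_f = f(L/D)V²/2g = 1.049 m
Total head H = z + h_f = 2.24 + 1.049 = 3.289 m
P_hyd = ρgQH = 1000·9.81·0.0612·3.289 = 1.975 kW
P_shaft = P_hyd/η = 1.975/0.66 = 2.992 kW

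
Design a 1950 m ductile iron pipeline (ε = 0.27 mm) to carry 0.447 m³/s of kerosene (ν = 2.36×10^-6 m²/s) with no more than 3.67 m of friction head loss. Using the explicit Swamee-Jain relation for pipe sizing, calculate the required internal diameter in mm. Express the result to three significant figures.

Swamee-Jain (Type III): D = 0.66·[ε^1.25·(LQ²/(gh_f))^4.75 + ν·Q^9.4·(L/(gh_f))^5.2]^0.04
LQ²/(gh_f) = 10.82; L/(gh_f) = 54.16
Term 1 = ε^1.25·(…)^4.75 = 2.83; Term 2 = ν·Q^9.4·(…)^5.2 = 1.26
D = 0.66·(2.83 + 1.26)^0.04 = 0.6983 m = 698 mm
Check: V = 1.17 m/s, Re = 3.45×10^5, f = 0.01745, h_f = 3.38 m ≈ 3.67 m ✓

D ≈ 698 mm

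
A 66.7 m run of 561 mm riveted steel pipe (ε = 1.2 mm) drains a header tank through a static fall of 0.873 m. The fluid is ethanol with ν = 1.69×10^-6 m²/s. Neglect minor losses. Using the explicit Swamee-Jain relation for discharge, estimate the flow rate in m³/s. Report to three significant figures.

Q ≈ 0.605 m³/s

Swamee-Jain (Type II): Q = -0.965·√(gD⁵h_f/L)·ln[ε/(3.7D) + √(3.17ν²L/(gD³h_f))]
√(gD⁵h_f/L) = √(9.81·0.561⁵·0.873/66.7) = 0.08447
ε/(3.7D) = 5.78×10^-4; √(3.17ν²L/(gD³h_f)) = 2.00×10^-5
Q = -0.965·0.08447·ln(5.981×10^-4) = 0.6049 m³/s
Check: V = 2.45 m/s, Re = 8.12×10^5, f = 0.02415, h_f = 0.876 m ≈ 0.873 m ✓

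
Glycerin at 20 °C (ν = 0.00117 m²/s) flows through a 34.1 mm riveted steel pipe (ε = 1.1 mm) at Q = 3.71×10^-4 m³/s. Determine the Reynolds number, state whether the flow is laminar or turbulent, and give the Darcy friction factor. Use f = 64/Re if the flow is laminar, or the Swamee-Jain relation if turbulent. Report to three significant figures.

Re ≈ 11.8; laminar; f = 64/Re ≈ 5.41

V = 4Q/(πD²) = 0.4062 m/s
Re = VD/ν = 0.4062·0.0341/0.00117 = 11.8
Re < 2300 → laminar → f = 64/Re = 5.406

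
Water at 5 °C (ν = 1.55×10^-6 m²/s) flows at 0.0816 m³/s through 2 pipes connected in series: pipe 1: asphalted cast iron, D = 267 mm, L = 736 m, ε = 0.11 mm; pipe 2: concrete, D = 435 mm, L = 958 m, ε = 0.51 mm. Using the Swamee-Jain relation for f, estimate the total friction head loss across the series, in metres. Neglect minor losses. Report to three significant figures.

H ≈ 6.14 m

Pipe 1: V = 1.457 m/s, Re = 2.51×10^5, ε/D = 4.12×10^-4, f = 0.01807, h_1 = f(L/D)V²/2g = 5.392 m
Pipe 2: V = 0.5491 m/s, Re = 1.54×10^5, ε/D = 0.00117, f = 0.02219, h_2 = f(L/D)V²/2g = 0.7508 m
Series → Q common, losses add: H = Σh = 6.142 m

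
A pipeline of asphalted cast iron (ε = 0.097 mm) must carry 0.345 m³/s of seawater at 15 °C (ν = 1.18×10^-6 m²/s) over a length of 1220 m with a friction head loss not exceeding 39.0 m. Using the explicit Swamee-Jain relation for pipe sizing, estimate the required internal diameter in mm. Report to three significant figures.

D ≈ 349 mm

Swamee-Jain (Type III): D = 0.66·[ε^1.25·(LQ²/(gh_f))^4.75 + ν·Q^9.4·(L/(gh_f))^5.2]^0.04
LQ²/(gh_f) = 0.3795; L/(gh_f) = 3.189
Term 1 = ε^1.25·(…)^4.75 = 9.66×10^-8; Term 2 = ν·Q^9.4·(…)^5.2 = 2.22×10^-8
D = 0.66·(9.66×10^-8 + 2.22×10^-8)^0.04 = 0.3488 m = 349 mm
Check: V = 3.61 m/s, Re = 1.07×10^6, f = 0.01551, h_f = 36.1 m ≈ 39.0 m ✓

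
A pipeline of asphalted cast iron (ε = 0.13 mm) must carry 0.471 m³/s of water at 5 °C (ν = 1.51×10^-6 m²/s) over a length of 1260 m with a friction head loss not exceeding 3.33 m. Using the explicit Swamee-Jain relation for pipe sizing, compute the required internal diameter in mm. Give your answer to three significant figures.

D ≈ 647 mm

Swamee-Jain (Type III): D = 0.66·[ε^1.25·(LQ²/(gh_f))^4.75 + ν·Q^9.4·(L/(gh_f))^5.2]^0.04
LQ²/(gh_f) = 8.557; L/(gh_f) = 38.57
Term 1 = ε^1.25·(…)^4.75 = 0.372; Term 2 = ν·Q^9.4·(…)^5.2 = 0.226
D = 0.66·(0.372 + 0.226)^0.04 = 0.6466 m = 647 mm
Check: V = 1.43 m/s, Re = 6.14×10^5, f = 0.01527, h_f = 3.12 m ≈ 3.33 m ✓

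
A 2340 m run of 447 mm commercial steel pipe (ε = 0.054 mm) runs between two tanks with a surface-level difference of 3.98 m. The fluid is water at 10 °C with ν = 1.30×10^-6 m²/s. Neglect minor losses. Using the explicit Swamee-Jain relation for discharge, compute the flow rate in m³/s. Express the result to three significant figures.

Q ≈ 0.155 m³/s

Swamee-Jain (Type II): Q = -0.965·√(gD⁵h_f/L)·ln[ε/(3.7D) + √(3.17ν²L/(gD³h_f))]
√(gD⁵h_f/L) = √(9.81·0.447⁵·3.98/2340) = 0.01726
ε/(3.7D) = 3.27×10^-5; √(3.17ν²L/(gD³h_f)) = 6.00×10^-5
Q = -0.965·0.01726·ln(9.261×10^-5) = 0.1546 m³/s
Check: V = 0.985 m/s, Re = 3.39×10^5, f = 0.01539, h_f = 3.99 m ≈ 3.98 m ✓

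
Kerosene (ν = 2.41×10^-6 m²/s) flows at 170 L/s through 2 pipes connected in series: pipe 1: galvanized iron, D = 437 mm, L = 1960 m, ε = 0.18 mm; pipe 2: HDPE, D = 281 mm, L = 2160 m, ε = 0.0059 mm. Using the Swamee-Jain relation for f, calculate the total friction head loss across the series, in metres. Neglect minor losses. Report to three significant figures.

H ≈ 48.0 m

Pipe 1: V = 1.133 m/s, Re = 2.06×10^5, ε/D = 4.12×10^-4, f = 0.01840, h_1 = f(L/D)V²/2g = 5.405 m
Pipe 2: V = 2.741 m/s, Re = 3.20×10^5, ε/D = 2.10×10^-5, f = 0.01446, h_2 = f(L/D)V²/2g = 42.57 m
Series → Q common, losses add: H = Σh = 47.97 m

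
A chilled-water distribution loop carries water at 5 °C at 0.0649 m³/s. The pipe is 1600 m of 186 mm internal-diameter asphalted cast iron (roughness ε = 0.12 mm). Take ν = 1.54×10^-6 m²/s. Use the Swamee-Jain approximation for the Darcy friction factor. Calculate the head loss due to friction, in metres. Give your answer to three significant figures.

h_f ≈ 47.9 m

V = 4Q/(πD²) = 4·0.0649/(π·0.186²) = 2.389 m/s
Re = VD/ν = 2.389·0.186/1.54×10^-6 = 2.88×10^5 → turbulent
ε/D = 0.12/186 = 6.45×10^-4
Swamee-Jain: f = 0.01916
h_f = f(L/D)V²/(2g) = 0.01916·(1600/0.186)·2.389²/(2·9.81) = 47.93 m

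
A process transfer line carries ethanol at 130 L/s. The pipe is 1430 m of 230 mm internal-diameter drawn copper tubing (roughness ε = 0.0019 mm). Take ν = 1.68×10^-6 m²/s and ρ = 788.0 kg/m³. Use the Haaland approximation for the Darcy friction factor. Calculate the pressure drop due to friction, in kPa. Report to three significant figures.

Δp ≈ 324 kPa

V = 4Q/(πD²) = 4·0.130/(π·0.230²) = 3.129 m/s
Re = VD/ν = 3.129·0.230/1.68×10^-6 = 4.28×10^5 → turbulent
ε/D = 0.0019/230 = 8.26×10^-6
Haaland: f = 0.01351
h_f = f(L/D)V²/(2g) = 0.01351·(1430/0.230)·3.129²/(2·9.81) = 41.93 m
Δp = ρg·h_f = 788.0·9.81·41.93 = 324.1 kPa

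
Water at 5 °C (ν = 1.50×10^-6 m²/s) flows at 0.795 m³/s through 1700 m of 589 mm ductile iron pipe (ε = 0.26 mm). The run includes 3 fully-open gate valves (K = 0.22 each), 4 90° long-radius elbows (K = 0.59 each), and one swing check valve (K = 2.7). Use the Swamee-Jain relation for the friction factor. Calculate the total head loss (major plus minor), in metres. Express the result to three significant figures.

V = 4Q/(πD²) = 2.918 m/s; V²/2g = 0.4339 m
Re = 1.15×10^6, ε/D = 4.41×10^-4 → f = 0.01682 (Swamee-Jain)
Major: h_f = f(L/D)·V²/2g = 0.01682·2886·0.4339 = 21.06 m
Minor: ΣK = 5.72; h_m = ΣK·V²/2g = 2.482 m
Total H_L = 21.06 + 2.482 = 23.55 m

H_L ≈ 23.5 m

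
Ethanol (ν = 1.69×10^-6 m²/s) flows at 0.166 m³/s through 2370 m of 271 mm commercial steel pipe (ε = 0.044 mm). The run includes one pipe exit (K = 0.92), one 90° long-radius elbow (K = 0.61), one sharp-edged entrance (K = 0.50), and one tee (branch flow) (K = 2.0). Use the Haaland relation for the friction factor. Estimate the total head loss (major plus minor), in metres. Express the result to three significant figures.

V = 4Q/(πD²) = 2.878 m/s; V²/2g = 0.4221 m
Re = 4.61×10^5, ε/D = 1.62×10^-4 → f = 0.01504 (Haaland)
Major: h_f = f(L/D)·V²/2g = 0.01504·8745·0.4221 = 55.52 m
Minor: ΣK = 4.03; h_m = ΣK·V²/2g = 1.701 m
Total H_L = 55.52 + 1.701 = 57.22 m

H_L ≈ 57.2 m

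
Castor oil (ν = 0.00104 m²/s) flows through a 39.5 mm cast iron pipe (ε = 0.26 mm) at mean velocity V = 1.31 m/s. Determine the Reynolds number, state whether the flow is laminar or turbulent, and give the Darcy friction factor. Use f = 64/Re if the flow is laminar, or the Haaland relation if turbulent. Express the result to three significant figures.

Re ≈ 49.8; laminar; f = 64/Re ≈ 1.29

Re = VD/ν = 1.310·0.0395/0.00104 = 49.8
Re < 2300 → laminar → f = 64/Re = 1.286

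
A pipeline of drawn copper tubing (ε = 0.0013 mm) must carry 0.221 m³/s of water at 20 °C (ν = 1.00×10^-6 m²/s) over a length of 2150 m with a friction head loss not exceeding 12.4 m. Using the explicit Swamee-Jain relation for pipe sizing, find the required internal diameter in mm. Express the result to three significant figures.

Swamee-Jain (Type III): D = 0.66·[ε^1.25·(LQ²/(gh_f))^4.75 + ν·Q^9.4·(L/(gh_f))^5.2]^0.04
LQ²/(gh_f) = 0.8632; L/(gh_f) = 17.67
Term 1 = ε^1.25·(…)^4.75 = 2.18×10^-8; Term 2 = ν·Q^9.4·(…)^5.2 = 2.11×10^-6
D = 0.66·(2.18×10^-8 + 2.11×10^-6)^0.04 = 0.3914 m = 391 mm
Check: V = 1.84 m/s, Re = 7.19×10^5, f = 0.01235, h_f = 11.7 m ≈ 12.4 m ✓

D ≈ 391 mm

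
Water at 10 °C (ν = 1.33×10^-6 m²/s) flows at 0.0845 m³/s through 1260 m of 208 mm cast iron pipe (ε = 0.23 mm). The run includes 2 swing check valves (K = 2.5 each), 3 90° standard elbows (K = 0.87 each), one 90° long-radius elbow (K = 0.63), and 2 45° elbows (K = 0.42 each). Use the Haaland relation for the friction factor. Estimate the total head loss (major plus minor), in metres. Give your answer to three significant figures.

H_L ≈ 42.5 m

V = 4Q/(πD²) = 2.487 m/s; V²/2g = 0.3152 m
Re = 3.89×10^5, ε/D = 0.00111 → f = 0.02079 (Haaland)
Major: h_f = f(L/D)·V²/2g = 0.02079·6058·0.3152 = 39.69 m
Minor: ΣK = 9.08; h_m = ΣK·V²/2g = 2.862 m
Total H_L = 39.69 + 2.862 = 42.55 m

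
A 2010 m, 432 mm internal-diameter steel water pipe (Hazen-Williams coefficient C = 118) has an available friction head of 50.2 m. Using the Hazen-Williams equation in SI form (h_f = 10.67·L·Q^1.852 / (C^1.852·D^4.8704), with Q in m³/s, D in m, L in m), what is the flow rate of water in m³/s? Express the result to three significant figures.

Q ≈ 0.493 m³/s

Rearranging: Q = [h_f·C^1.852·D^4.8704 / (10.67·L)]^(1/1.852)
Q = [50.2·118^1.852·0.432^4.8704 / (10.67·2010)]^0.540 = 0.4930 m³/s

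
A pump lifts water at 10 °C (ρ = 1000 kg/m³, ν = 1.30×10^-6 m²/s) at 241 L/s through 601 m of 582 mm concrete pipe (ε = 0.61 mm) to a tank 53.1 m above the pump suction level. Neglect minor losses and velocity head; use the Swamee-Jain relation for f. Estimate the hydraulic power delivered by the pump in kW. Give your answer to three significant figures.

P_hyd ≈ 128 kW

V = 4Q/(πD²) = 0.9059 m/s; Re = 4.06×10^5; ε/D = 0.00105; f = 0.02070
h_f = f(L/D)V²/2g = 0.8941 m
Total head H = z + h_f = 53.1 + 0.8941 = 53.99 m
P_hyd = ρgQH = 1000·9.81·0.241·53.99 = 127.7 kW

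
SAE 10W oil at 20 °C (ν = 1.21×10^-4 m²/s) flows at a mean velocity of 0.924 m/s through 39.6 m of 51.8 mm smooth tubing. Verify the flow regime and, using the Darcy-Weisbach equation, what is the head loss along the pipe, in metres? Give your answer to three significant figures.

h_f ≈ 5.38 m

Re = VD/ν = 0.924·0.05180/1.21×10^-4 = 396 → laminar (Re < 2300)
f = 64/Re = 0.1618
h_f = f(L/D)V²/(2g) = 0.1618·(39.6/0.05180)·0.924²/(2·9.81) = 5.382 m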